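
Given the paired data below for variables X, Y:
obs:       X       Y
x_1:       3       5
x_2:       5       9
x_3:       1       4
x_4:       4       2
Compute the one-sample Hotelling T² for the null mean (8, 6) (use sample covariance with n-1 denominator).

Step 1 — sample mean vector:
  mean(X) = (3 + 5 + 1 + 4) / 4 = 13/4 = 3.25
  mean(Y) = (5 + 9 + 4 + 2) / 4 = 20/4 = 5
  x̄ = (3.25, 5),  deviation x̄ - mu_0 = (3.25, 5) - (8, 6) = (-4.75, -1).

Step 2 — sample covariance matrix, S[i,j] = (1/(n-1)) · Σ_k (x_{k,i} - mean_i) · (x_{k,j} - mean_j), divisor n-1 = 3:
  S[X,X] = ((-0.25)·(-0.25) + (1.75)·(1.75) + (-2.25)·(-2.25) + (0.75)·(0.75)) / 3 = 8.75/3 = 2.9167
  S[X,Y] = ((-0.25)·(0) + (1.75)·(4) + (-2.25)·(-1) + (0.75)·(-3)) / 3 = 7/3 = 2.3333
  S[Y,Y] = ((0)·(0) + (4)·(4) + (-1)·(-1) + (-3)·(-3)) / 3 = 26/3 = 8.6667
  S = [[2.9167, 2.3333],
 [2.3333, 8.6667]].

Step 3 — invert S. det(S) = 2.9167·8.6667 - (2.3333)² = 19.8333.
  S^{-1} = (1/det) · [[d, -b], [-b, a]] = [[0.437, -0.1176],
 [-0.1176, 0.1471]].

Step 4 — quadratic form (x̄ - mu_0)^T · S^{-1} · (x̄ - mu_0):
  S^{-1} · (x̄ - mu_0) = (-1.958, 0.4118),
  (x̄ - mu_0)^T · [...] = (-4.75)·(-1.958) + (-1)·(0.4118) = 8.8887.

Step 5 — scale by n: T² = 4 · 8.8887 = 35.5546.

T² ≈ 35.5546


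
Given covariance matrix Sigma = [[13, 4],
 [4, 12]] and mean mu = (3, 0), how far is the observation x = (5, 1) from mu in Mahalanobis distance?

Step 1 — centre the observation: (x - mu) = (2, 1).

Step 2 — invert Sigma. det(Sigma) = 13·12 - (4)² = 140.
  Sigma^{-1} = (1/det) · [[d, -b], [-b, a]] = [[0.0857, -0.0286],
 [-0.0286, 0.0929]].

Step 3 — form the quadratic (x - mu)^T · Sigma^{-1} · (x - mu):
  Sigma^{-1} · (x - mu) = (0.1429, 0.0357).
  (x - mu)^T · [Sigma^{-1} · (x - mu)] = (2)·(0.1429) + (1)·(0.0357) = 0.3214.

Step 4 — take square root: d = √(0.3214) ≈ 0.5669.

d(x, mu) = √(0.3214) ≈ 0.5669


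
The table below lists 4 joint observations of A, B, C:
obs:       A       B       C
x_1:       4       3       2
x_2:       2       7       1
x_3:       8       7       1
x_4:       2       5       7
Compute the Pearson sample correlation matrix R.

Step 1 — column means:
  mean(A) = (4 + 2 + 8 + 2) / 4 = 16/4 = 4
  mean(B) = (3 + 7 + 7 + 5) / 4 = 22/4 = 5.5
  mean(C) = (2 + 1 + 1 + 7) / 4 = 11/4 = 2.75

Step 2 — sample variances and covariances s[i,j] = (1/(n-1)) · Σ_k (x_{k,i} - mean_i) · (x_{k,j} - mean_j), with n-1 = 3:
  s[A,A] = ((0)·(0) + (-2)·(-2) + (4)·(4) + (-2)·(-2)) / 3 = 24/3 = 8
  s[A,B] = ((0)·(-2.5) + (-2)·(1.5) + (4)·(1.5) + (-2)·(-0.5)) / 3 = 4/3 = 1.3333
  s[A,C] = ((0)·(-0.75) + (-2)·(-1.75) + (4)·(-1.75) + (-2)·(4.25)) / 3 = -12/3 = -4
  s[B,B] = ((-2.5)·(-2.5) + (1.5)·(1.5) + (1.5)·(1.5) + (-0.5)·(-0.5)) / 3 = 11/3 = 3.6667
  s[B,C] = ((-2.5)·(-0.75) + (1.5)·(-1.75) + (1.5)·(-1.75) + (-0.5)·(4.25)) / 3 = -5.5/3 = -1.8333
  s[C,C] = ((-0.75)·(-0.75) + (-1.75)·(-1.75) + (-1.75)·(-1.75) + (4.25)·(4.25)) / 3 = 24.75/3 = 8.25
  Sample standard deviations s_i = √(s[i,i]):
  s(A) = √(8) = 2.8284
  s(B) = √(3.6667) = 1.9149
  s(C) = √(8.25) = 2.8723

Step 3 — r_{ij} = s_{ij} / (s_i · s_j):
  r[A,A] = 1 (diagonal).
  r[A,B] = 1.3333 / (2.8284 · 1.9149) = 1.3333 / 5.416 = 0.2462
  r[A,C] = -4 / (2.8284 · 2.8723) = -4 / 8.124 = -0.4924
  r[B,B] = 1 (diagonal).
  r[B,C] = -1.8333 / (1.9149 · 2.8723) = -1.8333 / 5.5 = -0.3333
  r[C,C] = 1 (diagonal).

R is symmetric with unit diagonal. Assembling:

R = [[1, 0.2462, -0.4924],
 [0.2462, 1, -0.3333],
 [-0.4924, -0.3333, 1]]


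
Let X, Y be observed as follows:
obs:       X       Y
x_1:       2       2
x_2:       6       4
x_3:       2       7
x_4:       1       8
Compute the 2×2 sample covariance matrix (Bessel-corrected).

Step 1 — column means:
  mean(X) = (2 + 6 + 2 + 1) / 4 = 11/4 = 2.75
  mean(Y) = (2 + 4 + 7 + 8) / 4 = 21/4 = 5.25

Step 2 — sample covariance S[i,j] = (1/(n-1)) · Σ_k (x_{k,i} - mean_i) · (x_{k,j} - mean_j), with n-1 = 3.
  S[X,X] = ((-0.75)·(-0.75) + (3.25)·(3.25) + (-0.75)·(-0.75) + (-1.75)·(-1.75)) / 3 = 14.75/3 = 4.9167
  S[X,Y] = ((-0.75)·(-3.25) + (3.25)·(-1.25) + (-0.75)·(1.75) + (-1.75)·(2.75)) / 3 = -7.75/3 = -2.5833
  S[Y,Y] = ((-3.25)·(-3.25) + (-1.25)·(-1.25) + (1.75)·(1.75) + (2.75)·(2.75)) / 3 = 22.75/3 = 7.5833

S is symmetric (S[j,i] = S[i,j]). Assembling:

S = [[4.9167, -2.5833],
 [-2.5833, 7.5833]]


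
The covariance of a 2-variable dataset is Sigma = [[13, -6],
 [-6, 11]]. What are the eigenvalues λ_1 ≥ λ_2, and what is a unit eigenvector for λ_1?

Step 1 — characteristic polynomial of 2×2 Sigma:
  det(Sigma - λI) = λ² - trace · λ + det = 0.
  trace = 13 + 11 = 24, det = 13·11 - (-6)² = 107.
Step 2 — discriminant:
  Δ = trace² - 4·det = 576 - 428 = 148.
Step 3 — eigenvalues:
  λ = (trace ± √Δ)/2 = (24 ± 12.1655)/2,
  λ_1 = 18.0828,  λ_2 = 5.9172.

Step 4 — unit eigenvector for λ_1: solve (Sigma - λ_1 I)v = 0. First row:
  (13 - 18.0828)·v_x + (-6)·v_y = 0, i.e. (-5.0828)·v_x + (-6)·v_y = 0,
  so v ∝ (b, λ_1 - a) = (-6, 5.0828); multiply by -1 so the first entry is positive: u = (6, -5.0828).
  ||u|| = √((6)² + (-5.0828)²) = √(61.8345) ≈ 7.8635,
  v_1 = u/||u|| ≈ (0.763, -0.6464) (||v_1|| = 1).

λ_1 = 18.0828,  λ_2 = 5.9172;  v_1 ≈ (0.763, -0.6464)


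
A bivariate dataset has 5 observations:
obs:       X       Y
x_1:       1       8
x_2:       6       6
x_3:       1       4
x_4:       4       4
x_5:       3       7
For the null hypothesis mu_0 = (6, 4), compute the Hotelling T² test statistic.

Step 1 — sample mean vector:
  mean(X) = (1 + 6 + 1 + 4 + 3) / 5 = 15/5 = 3
  mean(Y) = (8 + 6 + 4 + 4 + 7) / 5 = 29/5 = 5.8
  x̄ = (3, 5.8),  deviation x̄ - mu_0 = (3, 5.8) - (6, 4) = (-3, 1.8).

Step 2 — sample covariance matrix, S[i,j] = (1/(n-1)) · Σ_k (x_{k,i} - mean_i) · (x_{k,j} - mean_j), divisor n-1 = 4:
  S[X,X] = ((-2)·(-2) + (3)·(3) + (-2)·(-2) + (1)·(1) + (0)·(0)) / 4 = 18/4 = 4.5
  S[X,Y] = ((-2)·(2.2) + (3)·(0.2) + (-2)·(-1.8) + (1)·(-1.8) + (0)·(1.2)) / 4 = -2/4 = -0.5
  S[Y,Y] = ((2.2)·(2.2) + (0.2)·(0.2) + (-1.8)·(-1.8) + (-1.8)·(-1.8) + (1.2)·(1.2)) / 4 = 12.8/4 = 3.2
  S = [[4.5, -0.5],
 [-0.5, 3.2]].

Step 3 — invert S. det(S) = 4.5·3.2 - (-0.5)² = 14.15.
  S^{-1} = (1/det) · [[d, -b], [-b, a]] = [[0.2261, 0.0353],
 [0.0353, 0.318]].

Step 4 — quadratic form (x̄ - mu_0)^T · S^{-1} · (x̄ - mu_0):
  S^{-1} · (x̄ - mu_0) = (-0.6148, 0.4664),
  (x̄ - mu_0)^T · [...] = (-3)·(-0.6148) + (1.8)·(0.4664) = 2.6841.

Step 5 — scale by n: T² = 5 · 2.6841 = 13.4205.

T² ≈ 13.4205


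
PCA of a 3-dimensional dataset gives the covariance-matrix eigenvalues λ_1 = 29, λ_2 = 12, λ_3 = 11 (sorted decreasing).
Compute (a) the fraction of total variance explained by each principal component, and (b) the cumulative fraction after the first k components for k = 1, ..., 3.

Step 1 — total variance = trace(Sigma) = Σ λ_i = 29 + 12 + 11 = 52.

Step 2 — fraction explained by component i = λ_i / Σ λ:
  PC1: 29/52 = 0.5577
  PC2: 12/52 = 0.2308
  PC3: 11/52 = 0.2115

Step 3 — cumulative fraction after k components = (λ_1 + ... + λ_k) / Σ λ:
  k = 1: 29/52 = 0.5577
  k = 2: (29 + 12)/52 = 41/52 = 0.7885
  k = 3: (29 + 12 + 11)/52 = 52/52 = 1

Summary (fraction, with percent):

explained: PC1 0.5577 (55.77%), PC2 0.2308 (23.08%), PC3 0.2115 (21.15%);  cumulative: 0.5577, 0.7885, 1


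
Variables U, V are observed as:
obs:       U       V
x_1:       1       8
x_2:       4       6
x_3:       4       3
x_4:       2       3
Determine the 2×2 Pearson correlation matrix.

Step 1 — column means:
  mean(U) = (1 + 4 + 4 + 2) / 4 = 11/4 = 2.75
  mean(V) = (8 + 6 + 3 + 3) / 4 = 20/4 = 5

Step 2 — sample variances and covariances s[i,j] = (1/(n-1)) · Σ_k (x_{k,i} - mean_i) · (x_{k,j} - mean_j), with n-1 = 3:
  s[U,U] = ((-1.75)·(-1.75) + (1.25)·(1.25) + (1.25)·(1.25) + (-0.75)·(-0.75)) / 3 = 6.75/3 = 2.25
  s[U,V] = ((-1.75)·(3) + (1.25)·(1) + (1.25)·(-2) + (-0.75)·(-2)) / 3 = -5/3 = -1.6667
  s[V,V] = ((3)·(3) + (1)·(1) + (-2)·(-2) + (-2)·(-2)) / 3 = 18/3 = 6
  Sample standard deviations s_i = √(s[i,i]):
  s(U) = √(2.25) = 1.5
  s(V) = √(6) = 2.4495

Step 3 — r_{ij} = s_{ij} / (s_i · s_j):
  r[U,U] = 1 (diagonal).
  r[U,V] = -1.6667 / (1.5 · 2.4495) = -1.6667 / 3.6742 = -0.4536
  r[V,V] = 1 (diagonal).

R is symmetric with unit diagonal. Assembling:

R = [[1, -0.4536],
 [-0.4536, 1]]


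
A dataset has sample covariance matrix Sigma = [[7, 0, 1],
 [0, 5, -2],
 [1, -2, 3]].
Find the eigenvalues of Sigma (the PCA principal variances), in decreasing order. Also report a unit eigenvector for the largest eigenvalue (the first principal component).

Step 1 — characteristic polynomial p(λ) = det(λI - Sigma) = λ³ - tr·λ² + c_1·λ - det, where tr = trace, c_1 = sum of the principal 2×2 minors, det = det(Sigma):
  tr = 7 + 5 + 3 = 15,
  c_1 = (7·5 - (0)²) + (7·3 - (1)²) + (5·3 - (-2)²) = 35 + 20 + 11 = 66,
  det = 7·(5·3 - (-2)²) - (0)·((0)·3 - (-2)·(1)) + (1)·((0)·(-2) - 5·(1)) = 7·(11) - (0)·(2) + (1)·(-5) = 72.
  So p(λ) = λ³ - 15λ² + 66λ - 72.
Step 2 — look for an integer root (rational root theorem: any rational root is an integer divisor of 72). Testing λ = 6:
  p(6) = 216 - 540 + 396 - 72 = 0  ✓
  Dividing out (λ - 6): p(λ) = (λ - 6)(λ² - 9λ + 12).
Step 3 — remaining eigenvalues from the quadratic λ² - 9λ + 12 = 0:
  Δ = 9² - 4·12 = 81 - 48 = 33,  λ = (9 ± √33)/2 = (9 ± 5.7446)/2 ≈ 7.3723 or 1.6277.
  Sorted: λ_1 = 7.3723,  λ_2 = 6,  λ_3 = 1.6277  (check: sum = 15 = tr ✓).

Step 4 — unit eigenvector for λ_1 ≈ 7.3723: v spans the null space of (Sigma - λ_1 I), whose rows are
  r_1 = (-0.3723, 0, 1),  r_2 = (0, -2.3723, -2),  r_3 = (1, -2, -4.3723).
  v is orthogonal to every row, so take v ∝ r_1 × r_2 = ((0)·(-2) - (1)·(-2.3723), (1)·(0) - (-0.3723)·(-2), (-0.3723)·(-2.3723) - (0)·(0)) ≈ (2.3723, -0.7446, 0.8832).
  Let u = (2.3723, -0.7446, 0.8832).
  ||u|| = √((2.3723)² + (-0.7446)² + (0.8832)²) = √(6.9621) ≈ 2.6386,  v_1 = u/||u|| ≈ (0.8991, -0.2822, 0.3347) (||v_1|| = 1).

λ_1 = 7.3723,  λ_2 = 6,  λ_3 = 1.6277;  v_1 ≈ (0.8991, -0.2822, 0.3347)


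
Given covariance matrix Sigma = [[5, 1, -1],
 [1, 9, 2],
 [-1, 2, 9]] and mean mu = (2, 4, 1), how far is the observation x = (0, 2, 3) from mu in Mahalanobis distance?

Step 1 — centre the observation: (x - mu) = (-2, -2, 2).

Step 2 — invert Sigma (cofactor / det for 3×3, or solve directly):
  Sigma^{-1} = [[0.2121, -0.0303, 0.0303],
 [-0.0303, 0.1212, -0.0303],
 [0.0303, -0.0303, 0.1212]].

Step 3 — form the quadratic (x - mu)^T · Sigma^{-1} · (x - mu):
  Sigma^{-1} · (x - mu) = (-0.303, -0.2424, 0.2424).
  (x - mu)^T · [Sigma^{-1} · (x - mu)] = (-2)·(-0.303) + (-2)·(-0.2424) + (2)·(0.2424) = 1.5758.

Step 4 — take square root: d = √(1.5758) ≈ 1.2553.

d(x, mu) = √(1.5758) ≈ 1.2553


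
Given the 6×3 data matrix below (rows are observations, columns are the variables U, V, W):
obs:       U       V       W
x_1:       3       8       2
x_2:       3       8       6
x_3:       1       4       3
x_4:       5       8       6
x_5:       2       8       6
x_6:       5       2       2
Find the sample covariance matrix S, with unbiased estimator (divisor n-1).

Step 1 — column means:
  mean(U) = (3 + 3 + 1 + 5 + 2 + 5) / 6 = 19/6 = 3.1667
  mean(V) = (8 + 8 + 4 + 8 + 8 + 2) / 6 = 38/6 = 6.3333
  mean(W) = (2 + 6 + 3 + 6 + 6 + 2) / 6 = 25/6 = 4.1667

Step 2 — sample covariance S[i,j] = (1/(n-1)) · Σ_k (x_{k,i} - mean_i) · (x_{k,j} - mean_j), with n-1 = 5.
  S[U,U] = ((-0.1667)·(-0.1667) + (-0.1667)·(-0.1667) + (-2.1667)·(-2.1667) + (1.8333)·(1.8333) + (-1.1667)·(-1.1667) + (1.8333)·(1.8333)) / 5 = 12.8333/5 = 2.5667
  S[U,V] = ((-0.1667)·(1.6667) + (-0.1667)·(1.6667) + (-2.1667)·(-2.3333) + (1.8333)·(1.6667) + (-1.1667)·(1.6667) + (1.8333)·(-4.3333)) / 5 = -2.3333/5 = -0.4667
  S[U,W] = ((-0.1667)·(-2.1667) + (-0.1667)·(1.8333) + (-2.1667)·(-1.1667) + (1.8333)·(1.8333) + (-1.1667)·(1.8333) + (1.8333)·(-2.1667)) / 5 = -0.1667/5 = -0.0333
  S[V,V] = ((1.6667)·(1.6667) + (1.6667)·(1.6667) + (-2.3333)·(-2.3333) + (1.6667)·(1.6667) + (1.6667)·(1.6667) + (-4.3333)·(-4.3333)) / 5 = 35.3333/5 = 7.0667
  S[V,W] = ((1.6667)·(-2.1667) + (1.6667)·(1.8333) + (-2.3333)·(-1.1667) + (1.6667)·(1.8333) + (1.6667)·(1.8333) + (-4.3333)·(-2.1667)) / 5 = 17.6667/5 = 3.5333
  S[W,W] = ((-2.1667)·(-2.1667) + (1.8333)·(1.8333) + (-1.1667)·(-1.1667) + (1.8333)·(1.8333) + (1.8333)·(1.8333) + (-2.1667)·(-2.1667)) / 5 = 20.8333/5 = 4.1667

S is symmetric (S[j,i] = S[i,j]). Assembling:

S = [[2.5667, -0.4667, -0.0333],
 [-0.4667, 7.0667, 3.5333],
 [-0.0333, 3.5333, 4.1667]]


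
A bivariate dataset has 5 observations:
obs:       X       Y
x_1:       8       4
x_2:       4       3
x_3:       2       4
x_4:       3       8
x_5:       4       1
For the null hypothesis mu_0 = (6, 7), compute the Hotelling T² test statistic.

Step 1 — sample mean vector:
  mean(X) = (8 + 4 + 2 + 3 + 4) / 5 = 21/5 = 4.2
  mean(Y) = (4 + 3 + 4 + 8 + 1) / 5 = 20/5 = 4
  x̄ = (4.2, 4),  deviation x̄ - mu_0 = (4.2, 4) - (6, 7) = (-1.8, -3).

Step 2 — sample covariance matrix, S[i,j] = (1/(n-1)) · Σ_k (x_{k,i} - mean_i) · (x_{k,j} - mean_j), divisor n-1 = 4:
  S[X,X] = ((3.8)·(3.8) + (-0.2)·(-0.2) + (-2.2)·(-2.2) + (-1.2)·(-1.2) + (-0.2)·(-0.2)) / 4 = 20.8/4 = 5.2
  S[X,Y] = ((3.8)·(0) + (-0.2)·(-1) + (-2.2)·(0) + (-1.2)·(4) + (-0.2)·(-3)) / 4 = -4/4 = -1
  S[Y,Y] = ((0)·(0) + (-1)·(-1) + (0)·(0) + (4)·(4) + (-3)·(-3)) / 4 = 26/4 = 6.5
  S = [[5.2, -1],
 [-1, 6.5]].

Step 3 — invert S. det(S) = 5.2·6.5 - (-1)² = 32.8.
  S^{-1} = (1/det) · [[d, -b], [-b, a]] = [[0.1982, 0.0305],
 [0.0305, 0.1585]].

Step 4 — quadratic form (x̄ - mu_0)^T · S^{-1} · (x̄ - mu_0):
  S^{-1} · (x̄ - mu_0) = (-0.4482, -0.5305),
  (x̄ - mu_0)^T · [...] = (-1.8)·(-0.4482) + (-3)·(-0.5305) = 2.3982.

Step 5 — scale by n: T² = 5 · 2.3982 = 11.9909.

T² ≈ 11.9909


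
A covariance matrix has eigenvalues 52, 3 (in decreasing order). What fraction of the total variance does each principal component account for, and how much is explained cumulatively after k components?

Step 1 — total variance = trace(Sigma) = Σ λ_i = 52 + 3 = 55.

Step 2 — fraction explained by component i = λ_i / Σ λ:
  PC1: 52/55 = 0.9455
  PC2: 3/55 = 0.0545

Step 3 — cumulative fraction after k components = (λ_1 + ... + λ_k) / Σ λ:
  k = 1: 52/55 = 0.9455
  k = 2: (52 + 3)/55 = 55/55 = 1

Summary (fraction, with percent):

explained: PC1 0.9455 (94.55%), PC2 0.0545 (5.45%);  cumulative: 0.9455, 1


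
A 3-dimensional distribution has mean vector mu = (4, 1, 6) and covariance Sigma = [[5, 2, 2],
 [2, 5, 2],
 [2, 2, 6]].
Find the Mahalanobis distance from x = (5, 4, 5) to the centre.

Step 1 — centre the observation: (x - mu) = (1, 3, -1).

Step 2 — invert Sigma (cofactor / det for 3×3, or solve directly):
  Sigma^{-1} = [[0.2549, -0.0784, -0.0588],
 [-0.0784, 0.2549, -0.0588],
 [-0.0588, -0.0588, 0.2059]].

Step 3 — form the quadratic (x - mu)^T · Sigma^{-1} · (x - mu):
  Sigma^{-1} · (x - mu) = (0.0784, 0.7451, -0.4412).
  (x - mu)^T · [Sigma^{-1} · (x - mu)] = (1)·(0.0784) + (3)·(0.7451) + (-1)·(-0.4412) = 2.7549.

Step 4 — take square root: d = √(2.7549) ≈ 1.6598.

d(x, mu) = √(2.7549) ≈ 1.6598


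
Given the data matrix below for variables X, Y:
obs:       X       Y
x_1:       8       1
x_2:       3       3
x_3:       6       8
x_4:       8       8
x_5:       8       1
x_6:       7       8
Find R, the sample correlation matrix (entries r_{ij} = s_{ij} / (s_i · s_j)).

Step 1 — column means:
  mean(X) = (8 + 3 + 6 + 8 + 8 + 7) / 6 = 40/6 = 6.6667
  mean(Y) = (1 + 3 + 8 + 8 + 1 + 8) / 6 = 29/6 = 4.8333

Step 2 — sample variances and covariances s[i,j] = (1/(n-1)) · Σ_k (x_{k,i} - mean_i) · (x_{k,j} - mean_j), with n-1 = 5:
  s[X,X] = ((1.3333)·(1.3333) + (-3.6667)·(-3.6667) + (-0.6667)·(-0.6667) + (1.3333)·(1.3333) + (1.3333)·(1.3333) + (0.3333)·(0.3333)) / 5 = 19.3333/5 = 3.8667
  s[X,Y] = ((1.3333)·(-3.8333) + (-3.6667)·(-1.8333) + (-0.6667)·(3.1667) + (1.3333)·(3.1667) + (1.3333)·(-3.8333) + (0.3333)·(3.1667)) / 5 = -0.3333/5 = -0.0667
  s[Y,Y] = ((-3.8333)·(-3.8333) + (-1.8333)·(-1.8333) + (3.1667)·(3.1667) + (3.1667)·(3.1667) + (-3.8333)·(-3.8333) + (3.1667)·(3.1667)) / 5 = 62.8333/5 = 12.5667
  Sample standard deviations s_i = √(s[i,i]):
  s(X) = √(3.8667) = 1.9664
  s(Y) = √(12.5667) = 3.5449

Step 3 — r_{ij} = s_{ij} / (s_i · s_j):
  r[X,X] = 1 (diagonal).
  r[X,Y] = -0.0667 / (1.9664 · 3.5449) = -0.0667 / 6.9707 = -0.0096
  r[Y,Y] = 1 (diagonal).

R is symmetric with unit diagonal. Assembling:

R = [[1, -0.0096],
 [-0.0096, 1]]


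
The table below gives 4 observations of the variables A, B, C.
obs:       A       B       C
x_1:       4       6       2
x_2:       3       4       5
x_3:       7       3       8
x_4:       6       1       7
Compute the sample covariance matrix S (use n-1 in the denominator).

Step 1 — column means:
  mean(A) = (4 + 3 + 7 + 6) / 4 = 20/4 = 5
  mean(B) = (6 + 4 + 3 + 1) / 4 = 14/4 = 3.5
  mean(C) = (2 + 5 + 8 + 7) / 4 = 22/4 = 5.5

Step 2 — sample covariance S[i,j] = (1/(n-1)) · Σ_k (x_{k,i} - mean_i) · (x_{k,j} - mean_j), with n-1 = 3.
  S[A,A] = ((-1)·(-1) + (-2)·(-2) + (2)·(2) + (1)·(1)) / 3 = 10/3 = 3.3333
  S[A,B] = ((-1)·(2.5) + (-2)·(0.5) + (2)·(-0.5) + (1)·(-2.5)) / 3 = -7/3 = -2.3333
  S[A,C] = ((-1)·(-3.5) + (-2)·(-0.5) + (2)·(2.5) + (1)·(1.5)) / 3 = 11/3 = 3.6667
  S[B,B] = ((2.5)·(2.5) + (0.5)·(0.5) + (-0.5)·(-0.5) + (-2.5)·(-2.5)) / 3 = 13/3 = 4.3333
  S[B,C] = ((2.5)·(-3.5) + (0.5)·(-0.5) + (-0.5)·(2.5) + (-2.5)·(1.5)) / 3 = -14/3 = -4.6667
  S[C,C] = ((-3.5)·(-3.5) + (-0.5)·(-0.5) + (2.5)·(2.5) + (1.5)·(1.5)) / 3 = 21/3 = 7

S is symmetric (S[j,i] = S[i,j]). Assembling:

S = [[3.3333, -2.3333, 3.6667],
 [-2.3333, 4.3333, -4.6667],
 [3.6667, -4.6667, 7]]


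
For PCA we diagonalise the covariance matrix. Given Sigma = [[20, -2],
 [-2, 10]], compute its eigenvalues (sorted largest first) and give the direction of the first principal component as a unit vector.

Step 1 — characteristic polynomial of 2×2 Sigma:
  det(Sigma - λI) = λ² - trace · λ + det = 0.
  trace = 20 + 10 = 30, det = 20·10 - (-2)² = 196.
Step 2 — discriminant:
  Δ = trace² - 4·det = 900 - 784 = 116.
Step 3 — eigenvalues:
  λ = (trace ± √Δ)/2 = (30 ± 10.7703)/2,
  λ_1 = 20.3852,  λ_2 = 9.6148.

Step 4 — unit eigenvector for λ_1: solve (Sigma - λ_1 I)v = 0. First row:
  (20 - 20.3852)·v_x + (-2)·v_y = 0, i.e. (-0.3852)·v_x + (-2)·v_y = 0,
  so v ∝ (b, λ_1 - a) = (-2, 0.3852); multiply by -1 so the first entry is positive: u = (2, -0.3852).
  ||u|| = √((2)² + (-0.3852)²) = √(4.1484) ≈ 2.0368,
  v_1 = u/||u|| ≈ (0.982, -0.1891) (||v_1|| = 1).

λ_1 = 20.3852,  λ_2 = 9.6148;  v_1 ≈ (0.982, -0.1891)


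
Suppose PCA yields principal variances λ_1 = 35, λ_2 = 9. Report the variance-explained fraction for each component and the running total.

Step 1 — total variance = trace(Sigma) = Σ λ_i = 35 + 9 = 44.

Step 2 — fraction explained by component i = λ_i / Σ λ:
  PC1: 35/44 = 0.7955
  PC2: 9/44 = 0.2045

Step 3 — cumulative fraction after k components = (λ_1 + ... + λ_k) / Σ λ:
  k = 1: 35/44 = 0.7955
  k = 2: (35 + 9)/44 = 44/44 = 1

Summary (fraction, with percent):

explained: PC1 0.7955 (79.55%), PC2 0.2045 (20.45%);  cumulative: 0.7955, 1


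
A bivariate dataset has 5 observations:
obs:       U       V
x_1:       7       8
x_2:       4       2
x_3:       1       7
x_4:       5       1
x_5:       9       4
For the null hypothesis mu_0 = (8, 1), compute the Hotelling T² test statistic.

Step 1 — sample mean vector:
  mean(U) = (7 + 4 + 1 + 5 + 9) / 5 = 26/5 = 5.2
  mean(V) = (8 + 2 + 7 + 1 + 4) / 5 = 22/5 = 4.4
  x̄ = (5.2, 4.4),  deviation x̄ - mu_0 = (5.2, 4.4) - (8, 1) = (-2.8, 3.4).

Step 2 — sample covariance matrix, S[i,j] = (1/(n-1)) · Σ_k (x_{k,i} - mean_i) · (x_{k,j} - mean_j), divisor n-1 = 4:
  S[U,U] = ((1.8)·(1.8) + (-1.2)·(-1.2) + (-4.2)·(-4.2) + (-0.2)·(-0.2) + (3.8)·(3.8)) / 4 = 36.8/4 = 9.2
  S[U,V] = ((1.8)·(3.6) + (-1.2)·(-2.4) + (-4.2)·(2.6) + (-0.2)·(-3.4) + (3.8)·(-0.4)) / 4 = -2.4/4 = -0.6
  S[V,V] = ((3.6)·(3.6) + (-2.4)·(-2.4) + (2.6)·(2.6) + (-3.4)·(-3.4) + (-0.4)·(-0.4)) / 4 = 37.2/4 = 9.3
  S = [[9.2, -0.6],
 [-0.6, 9.3]].

Step 3 — invert S. det(S) = 9.2·9.3 - (-0.6)² = 85.2.
  S^{-1} = (1/det) · [[d, -b], [-b, a]] = [[0.1092, 0.007],
 [0.007, 0.108]].

Step 4 — quadratic form (x̄ - mu_0)^T · S^{-1} · (x̄ - mu_0):
  S^{-1} · (x̄ - mu_0) = (-0.2817, 0.3474),
  (x̄ - mu_0)^T · [...] = (-2.8)·(-0.2817) + (3.4)·(0.3474) = 1.97.

Step 5 — scale by n: T² = 5 · 1.97 = 9.8498.

T² ≈ 9.8498


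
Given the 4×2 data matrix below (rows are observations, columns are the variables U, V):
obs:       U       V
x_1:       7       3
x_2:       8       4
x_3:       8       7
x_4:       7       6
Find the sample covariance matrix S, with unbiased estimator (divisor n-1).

Step 1 — column means:
  mean(U) = (7 + 8 + 8 + 7) / 4 = 30/4 = 7.5
  mean(V) = (3 + 4 + 7 + 6) / 4 = 20/4 = 5

Step 2 — sample covariance S[i,j] = (1/(n-1)) · Σ_k (x_{k,i} - mean_i) · (x_{k,j} - mean_j), with n-1 = 3.
  S[U,U] = ((-0.5)·(-0.5) + (0.5)·(0.5) + (0.5)·(0.5) + (-0.5)·(-0.5)) / 3 = 1/3 = 0.3333
  S[U,V] = ((-0.5)·(-2) + (0.5)·(-1) + (0.5)·(2) + (-0.5)·(1)) / 3 = 1/3 = 0.3333
  S[V,V] = ((-2)·(-2) + (-1)·(-1) + (2)·(2) + (1)·(1)) / 3 = 10/3 = 3.3333

S is symmetric (S[j,i] = S[i,j]). Assembling:

S = [[0.3333, 0.3333],
 [0.3333, 3.3333]]


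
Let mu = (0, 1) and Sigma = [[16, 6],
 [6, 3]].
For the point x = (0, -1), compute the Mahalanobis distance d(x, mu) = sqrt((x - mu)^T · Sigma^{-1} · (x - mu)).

Step 1 — centre the observation: (x - mu) = (0, -2).

Step 2 — invert Sigma. det(Sigma) = 16·3 - (6)² = 12.
  Sigma^{-1} = (1/det) · [[d, -b], [-b, a]] = [[0.25, -0.5],
 [-0.5, 1.3333]].

Step 3 — form the quadratic (x - mu)^T · Sigma^{-1} · (x - mu):
  Sigma^{-1} · (x - mu) = (1, -2.6667).
  (x - mu)^T · [Sigma^{-1} · (x - mu)] = (0)·(1) + (-2)·(-2.6667) = 5.3333.

Step 4 — take square root: d = √(5.3333) ≈ 2.3094.

d(x, mu) = √(5.3333) ≈ 2.3094


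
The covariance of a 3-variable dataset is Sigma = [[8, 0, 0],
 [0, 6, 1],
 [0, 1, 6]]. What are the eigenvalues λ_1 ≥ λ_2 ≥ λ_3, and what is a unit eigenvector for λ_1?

Step 1 — characteristic polynomial p(λ) = det(λI - Sigma) = λ³ - tr·λ² + c_1·λ - det, where tr = trace, c_1 = sum of the principal 2×2 minors, det = det(Sigma):
  tr = 8 + 6 + 6 = 20,
  c_1 = (8·6 - (0)²) + (8·6 - (0)²) + (6·6 - (1)²) = 48 + 48 + 35 = 131,
  det = 8·(6·6 - (1)²) - (0)·((0)·6 - (1)·(0)) + (0)·((0)·(1) - 6·(0)) = 8·(35) - (0)·(0) + (0)·(0) = 280.
  So p(λ) = λ³ - 20λ² + 131λ - 280.
Step 2 — look for an integer root (rational root theorem: any rational root is an integer divisor of 280). Testing λ = 5:
  p(5) = 125 - 500 + 655 - 280 = 0  ✓
  Dividing out (λ - 5): p(λ) = (λ - 5)(λ² - 15λ + 56).
Step 3 — remaining eigenvalues from the quadratic λ² - 15λ + 56 = 0:
  Δ = 15² - 4·56 = 225 - 224 = 1,  λ = (15 ± √1)/2 = (15 ± 1)/2 = 8 or 7.
  Sorted: λ_1 = 8,  λ_2 = 7,  λ_3 = 5  (check: sum = 20 = tr ✓).

Step 4 — unit eigenvector for λ_1 = 8: v spans the null space of (Sigma - λ_1 I), whose rows are
  r_1 = (0, 0, 0),  r_2 = (0, -2, 1),  r_3 = (0, 1, -2).
  v is orthogonal to every row, so take v ∝ r_2 × r_3 = ((-2)·(-2) - (1)·(1), (1)·(0) - (0)·(-2), (0)·(1) - (-2)·(0)) = (3, 0, 0).
  Rescale (divide by 3): u = (1, 0, 0).
  ||u|| = √((1)² + (0)² + (0)²) = √(1) = 1,  v_1 = u/||u|| ≈ (1, 0, 0) (||v_1|| = 1).

λ_1 = 8,  λ_2 = 7,  λ_3 = 5;  v_1 ≈ (1, 0, 0)


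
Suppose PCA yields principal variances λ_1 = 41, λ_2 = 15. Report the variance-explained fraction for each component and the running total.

Step 1 — total variance = trace(Sigma) = Σ λ_i = 41 + 15 = 56.

Step 2 — fraction explained by component i = λ_i / Σ λ:
  PC1: 41/56 = 0.7321
  PC2: 15/56 = 0.2679

Step 3 — cumulative fraction after k components = (λ_1 + ... + λ_k) / Σ λ:
  k = 1: 41/56 = 0.7321
  k = 2: (41 + 15)/56 = 56/56 = 1

Summary (fraction, with percent):

explained: PC1 0.7321 (73.21%), PC2 0.2679 (26.79%);  cumulative: 0.7321, 1


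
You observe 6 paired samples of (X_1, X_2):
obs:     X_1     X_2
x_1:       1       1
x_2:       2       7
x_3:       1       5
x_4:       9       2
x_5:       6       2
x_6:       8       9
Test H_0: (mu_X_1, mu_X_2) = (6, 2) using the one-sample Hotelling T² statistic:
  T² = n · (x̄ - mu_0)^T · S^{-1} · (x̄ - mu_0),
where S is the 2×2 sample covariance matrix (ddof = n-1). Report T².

Step 1 — sample mean vector:
  mean(X_1) = (1 + 2 + 1 + 9 + 6 + 8) / 6 = 27/6 = 4.5
  mean(X_2) = (1 + 7 + 5 + 2 + 2 + 9) / 6 = 26/6 = 4.3333
  x̄ = (4.5, 4.3333),  deviation x̄ - mu_0 = (4.5, 4.3333) - (6, 2) = (-1.5, 2.3333).

Step 2 — sample covariance matrix, S[i,j] = (1/(n-1)) · Σ_k (x_{k,i} - mean_i) · (x_{k,j} - mean_j), divisor n-1 = 5:
  S[X_1,X_1] = ((-3.5)·(-3.5) + (-2.5)·(-2.5) + (-3.5)·(-3.5) + (4.5)·(4.5) + (1.5)·(1.5) + (3.5)·(3.5)) / 5 = 65.5/5 = 13.1
  S[X_1,X_2] = ((-3.5)·(-3.3333) + (-2.5)·(2.6667) + (-3.5)·(0.6667) + (4.5)·(-2.3333) + (1.5)·(-2.3333) + (3.5)·(4.6667)) / 5 = 5/5 = 1
  S[X_2,X_2] = ((-3.3333)·(-3.3333) + (2.6667)·(2.6667) + (0.6667)·(0.6667) + (-2.3333)·(-2.3333) + (-2.3333)·(-2.3333) + (4.6667)·(4.6667)) / 5 = 51.3333/5 = 10.2667
  S = [[13.1, 1],
 [1, 10.2667]].

Step 3 — invert S. det(S) = 13.1·10.2667 - (1)² = 133.4933.
  S^{-1} = (1/det) · [[d, -b], [-b, a]] = [[0.0769, -0.0075],
 [-0.0075, 0.0981]].

Step 4 — quadratic form (x̄ - mu_0)^T · S^{-1} · (x̄ - mu_0):
  S^{-1} · (x̄ - mu_0) = (-0.1328, 0.2402),
  (x̄ - mu_0)^T · [...] = (-1.5)·(-0.1328) + (2.3333)·(0.2402) = 0.7598.

Step 5 — scale by n: T² = 6 · 0.7598 = 4.5585.

T² ≈ 4.5585


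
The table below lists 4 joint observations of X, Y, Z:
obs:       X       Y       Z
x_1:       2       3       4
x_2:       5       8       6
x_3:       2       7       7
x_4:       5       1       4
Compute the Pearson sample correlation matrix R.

Step 1 — column means:
  mean(X) = (2 + 5 + 2 + 5) / 4 = 14/4 = 3.5
  mean(Y) = (3 + 8 + 7 + 1) / 4 = 19/4 = 4.75
  mean(Z) = (4 + 6 + 7 + 4) / 4 = 21/4 = 5.25

Step 2 — sample variances and covariances s[i,j] = (1/(n-1)) · Σ_k (x_{k,i} - mean_i) · (x_{k,j} - mean_j), with n-1 = 3:
  s[X,X] = ((-1.5)·(-1.5) + (1.5)·(1.5) + (-1.5)·(-1.5) + (1.5)·(1.5)) / 3 = 9/3 = 3
  s[X,Y] = ((-1.5)·(-1.75) + (1.5)·(3.25) + (-1.5)·(2.25) + (1.5)·(-3.75)) / 3 = -1.5/3 = -0.5
  s[X,Z] = ((-1.5)·(-1.25) + (1.5)·(0.75) + (-1.5)·(1.75) + (1.5)·(-1.25)) / 3 = -1.5/3 = -0.5
  s[Y,Y] = ((-1.75)·(-1.75) + (3.25)·(3.25) + (2.25)·(2.25) + (-3.75)·(-3.75)) / 3 = 32.75/3 = 10.9167
  s[Y,Z] = ((-1.75)·(-1.25) + (3.25)·(0.75) + (2.25)·(1.75) + (-3.75)·(-1.25)) / 3 = 13.25/3 = 4.4167
  s[Z,Z] = ((-1.25)·(-1.25) + (0.75)·(0.75) + (1.75)·(1.75) + (-1.25)·(-1.25)) / 3 = 6.75/3 = 2.25
  Sample standard deviations s_i = √(s[i,i]):
  s(X) = √(3) = 1.7321
  s(Y) = √(10.9167) = 3.304
  s(Z) = √(2.25) = 1.5

Step 3 — r_{ij} = s_{ij} / (s_i · s_j):
  r[X,X] = 1 (diagonal).
  r[X,Y] = -0.5 / (1.7321 · 3.304) = -0.5 / 5.7228 = -0.0874
  r[X,Z] = -0.5 / (1.7321 · 1.5) = -0.5 / 2.5981 = -0.1925
  r[Y,Y] = 1 (diagonal).
  r[Y,Z] = 4.4167 / (3.304 · 1.5) = 4.4167 / 4.9561 = 0.8912
  r[Z,Z] = 1 (diagonal).

R is symmetric with unit diagonal. Assembling:

R = [[1, -0.0874, -0.1925],
 [-0.0874, 1, 0.8912],
 [-0.1925, 0.8912, 1]]


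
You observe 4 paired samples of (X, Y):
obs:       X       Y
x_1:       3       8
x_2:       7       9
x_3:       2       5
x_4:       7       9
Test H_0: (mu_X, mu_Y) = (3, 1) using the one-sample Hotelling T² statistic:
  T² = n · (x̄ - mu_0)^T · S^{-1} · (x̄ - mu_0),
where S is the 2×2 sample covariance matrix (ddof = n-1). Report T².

Step 1 — sample mean vector:
  mean(X) = (3 + 7 + 2 + 7) / 4 = 19/4 = 4.75
  mean(Y) = (8 + 9 + 5 + 9) / 4 = 31/4 = 7.75
  x̄ = (4.75, 7.75),  deviation x̄ - mu_0 = (4.75, 7.75) - (3, 1) = (1.75, 6.75).

Step 2 — sample covariance matrix, S[i,j] = (1/(n-1)) · Σ_k (x_{k,i} - mean_i) · (x_{k,j} - mean_j), divisor n-1 = 3:
  S[X,X] = ((-1.75)·(-1.75) + (2.25)·(2.25) + (-2.75)·(-2.75) + (2.25)·(2.25)) / 3 = 20.75/3 = 6.9167
  S[X,Y] = ((-1.75)·(0.25) + (2.25)·(1.25) + (-2.75)·(-2.75) + (2.25)·(1.25)) / 3 = 12.75/3 = 4.25
  S[Y,Y] = ((0.25)·(0.25) + (1.25)·(1.25) + (-2.75)·(-2.75) + (1.25)·(1.25)) / 3 = 10.75/3 = 3.5833
  S = [[6.9167, 4.25],
 [4.25, 3.5833]].

Step 3 — invert S. det(S) = 6.9167·3.5833 - (4.25)² = 6.7222.
  S^{-1} = (1/det) · [[d, -b], [-b, a]] = [[0.5331, -0.6322],
 [-0.6322, 1.0289]].

Step 4 — quadratic form (x̄ - mu_0)^T · S^{-1} · (x̄ - mu_0):
  S^{-1} · (x̄ - mu_0) = (-3.3347, 5.8388),
  (x̄ - mu_0)^T · [...] = (1.75)·(-3.3347) + (6.75)·(5.8388) = 33.5764.

Step 5 — scale by n: T² = 4 · 33.5764 = 134.3058.

T² ≈ 134.3058


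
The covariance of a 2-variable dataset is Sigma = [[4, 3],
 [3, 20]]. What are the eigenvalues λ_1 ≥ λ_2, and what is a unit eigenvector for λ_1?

Step 1 — characteristic polynomial of 2×2 Sigma:
  det(Sigma - λI) = λ² - trace · λ + det = 0.
  trace = 4 + 20 = 24, det = 4·20 - (3)² = 71.
Step 2 — discriminant:
  Δ = trace² - 4·det = 576 - 284 = 292.
Step 3 — eigenvalues:
  λ = (trace ± √Δ)/2 = (24 ± 17.088)/2,
  λ_1 = 20.544,  λ_2 = 3.456.

Step 4 — unit eigenvector for λ_1: solve (Sigma - λ_1 I)v = 0. First row:
  (4 - 20.544)·v_x + (3)·v_y = 0, i.e. (-16.544)·v_x + (3)·v_y = 0,
  so v ∝ (b, λ_1 - a) = (3, 16.544) = u.
  ||u|| = √((3)² + (16.544)²) = √(282.7041) ≈ 16.8138,
  v_1 = u/||u|| ≈ (0.1784, 0.984) (||v_1|| = 1).

λ_1 = 20.544,  λ_2 = 3.456;  v_1 ≈ (0.1784, 0.984)


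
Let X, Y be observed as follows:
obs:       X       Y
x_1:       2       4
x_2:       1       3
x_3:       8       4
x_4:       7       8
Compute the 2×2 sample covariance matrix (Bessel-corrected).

Step 1 — column means:
  mean(X) = (2 + 1 + 8 + 7) / 4 = 18/4 = 4.5
  mean(Y) = (4 + 3 + 4 + 8) / 4 = 19/4 = 4.75

Step 2 — sample covariance S[i,j] = (1/(n-1)) · Σ_k (x_{k,i} - mean_i) · (x_{k,j} - mean_j), with n-1 = 3.
  S[X,X] = ((-2.5)·(-2.5) + (-3.5)·(-3.5) + (3.5)·(3.5) + (2.5)·(2.5)) / 3 = 37/3 = 12.3333
  S[X,Y] = ((-2.5)·(-0.75) + (-3.5)·(-1.75) + (3.5)·(-0.75) + (2.5)·(3.25)) / 3 = 13.5/3 = 4.5
  S[Y,Y] = ((-0.75)·(-0.75) + (-1.75)·(-1.75) + (-0.75)·(-0.75) + (3.25)·(3.25)) / 3 = 14.75/3 = 4.9167

S is symmetric (S[j,i] = S[i,j]). Assembling:

S = [[12.3333, 4.5],
 [4.5, 4.9167]]


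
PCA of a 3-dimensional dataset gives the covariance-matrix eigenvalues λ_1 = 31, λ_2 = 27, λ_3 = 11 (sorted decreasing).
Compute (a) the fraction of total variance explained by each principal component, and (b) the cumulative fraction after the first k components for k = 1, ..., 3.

Step 1 — total variance = trace(Sigma) = Σ λ_i = 31 + 27 + 11 = 69.

Step 2 — fraction explained by component i = λ_i / Σ λ:
  PC1: 31/69 = 0.4493
  PC2: 27/69 = 0.3913
  PC3: 11/69 = 0.1594

Step 3 — cumulative fraction after k components = (λ_1 + ... + λ_k) / Σ λ:
  k = 1: 31/69 = 0.4493
  k = 2: (31 + 27)/69 = 58/69 = 0.8406
  k = 3: (31 + 27 + 11)/69 = 69/69 = 1

Summary (fraction, with percent):

explained: PC1 0.4493 (44.93%), PC2 0.3913 (39.13%), PC3 0.1594 (15.94%);  cumulative: 0.4493, 0.8406, 1


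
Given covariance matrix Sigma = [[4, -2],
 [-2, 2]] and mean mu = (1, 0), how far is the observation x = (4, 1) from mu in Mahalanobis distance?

Step 1 — centre the observation: (x - mu) = (3, 1).

Step 2 — invert Sigma. det(Sigma) = 4·2 - (-2)² = 4.
  Sigma^{-1} = (1/det) · [[d, -b], [-b, a]] = [[0.5, 0.5],
 [0.5, 1]].

Step 3 — form the quadratic (x - mu)^T · Sigma^{-1} · (x - mu):
  Sigma^{-1} · (x - mu) = (2, 2.5).
  (x - mu)^T · [Sigma^{-1} · (x - mu)] = (3)·(2) + (1)·(2.5) = 8.5.

Step 4 — take square root: d = √(8.5) ≈ 2.9155.

d(x, mu) = √(8.5) ≈ 2.9155


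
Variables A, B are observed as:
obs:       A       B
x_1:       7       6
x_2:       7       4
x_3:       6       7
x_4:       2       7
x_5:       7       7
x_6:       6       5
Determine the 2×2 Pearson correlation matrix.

Step 1 — column means:
  mean(A) = (7 + 7 + 6 + 2 + 7 + 6) / 6 = 35/6 = 5.8333
  mean(B) = (6 + 4 + 7 + 7 + 7 + 5) / 6 = 36/6 = 6

Step 2 — sample variances and covariances s[i,j] = (1/(n-1)) · Σ_k (x_{k,i} - mean_i) · (x_{k,j} - mean_j), with n-1 = 5:
  s[A,A] = ((1.1667)·(1.1667) + (1.1667)·(1.1667) + (0.1667)·(0.1667) + (-3.8333)·(-3.8333) + (1.1667)·(1.1667) + (0.1667)·(0.1667)) / 5 = 18.8333/5 = 3.7667
  s[A,B] = ((1.1667)·(0) + (1.1667)·(-2) + (0.1667)·(1) + (-3.8333)·(1) + (1.1667)·(1) + (0.1667)·(-1)) / 5 = -5/5 = -1
  s[B,B] = ((0)·(0) + (-2)·(-2) + (1)·(1) + (1)·(1) + (1)·(1) + (-1)·(-1)) / 5 = 8/5 = 1.6
  Sample standard deviations s_i = √(s[i,i]):
  s(A) = √(3.7667) = 1.9408
  s(B) = √(1.6) = 1.2649

Step 3 — r_{ij} = s_{ij} / (s_i · s_j):
  r[A,A] = 1 (diagonal).
  r[A,B] = -1 / (1.9408 · 1.2649) = -1 / 2.4549 = -0.4073
  r[B,B] = 1 (diagonal).

R is symmetric with unit diagonal. Assembling:

R = [[1, -0.4073],
 [-0.4073, 1]]


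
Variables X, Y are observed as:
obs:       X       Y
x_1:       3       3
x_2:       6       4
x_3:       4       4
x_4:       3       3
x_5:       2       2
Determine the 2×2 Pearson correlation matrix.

Step 1 — column means:
  mean(X) = (3 + 6 + 4 + 3 + 2) / 5 = 18/5 = 3.6
  mean(Y) = (3 + 4 + 4 + 3 + 2) / 5 = 16/5 = 3.2

Step 2 — sample variances and covariances s[i,j] = (1/(n-1)) · Σ_k (x_{k,i} - mean_i) · (x_{k,j} - mean_j), with n-1 = 4:
  s[X,X] = ((-0.6)·(-0.6) + (2.4)·(2.4) + (0.4)·(0.4) + (-0.6)·(-0.6) + (-1.6)·(-1.6)) / 4 = 9.2/4 = 2.3
  s[X,Y] = ((-0.6)·(-0.2) + (2.4)·(0.8) + (0.4)·(0.8) + (-0.6)·(-0.2) + (-1.6)·(-1.2)) / 4 = 4.4/4 = 1.1
  s[Y,Y] = ((-0.2)·(-0.2) + (0.8)·(0.8) + (0.8)·(0.8) + (-0.2)·(-0.2) + (-1.2)·(-1.2)) / 4 = 2.8/4 = 0.7
  Sample standard deviations s_i = √(s[i,i]):
  s(X) = √(2.3) = 1.5166
  s(Y) = √(0.7) = 0.8367

Step 3 — r_{ij} = s_{ij} / (s_i · s_j):
  r[X,X] = 1 (diagonal).
  r[X,Y] = 1.1 / (1.5166 · 0.8367) = 1.1 / 1.2689 = 0.8669
  r[Y,Y] = 1 (diagonal).

R is symmetric with unit diagonal. Assembling:

R = [[1, 0.8669],
 [0.8669, 1]]


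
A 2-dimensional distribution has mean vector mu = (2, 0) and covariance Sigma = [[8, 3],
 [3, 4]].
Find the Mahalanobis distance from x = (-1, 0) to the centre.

Step 1 — centre the observation: (x - mu) = (-3, 0).

Step 2 — invert Sigma. det(Sigma) = 8·4 - (3)² = 23.
  Sigma^{-1} = (1/det) · [[d, -b], [-b, a]] = [[0.1739, -0.1304],
 [-0.1304, 0.3478]].

Step 3 — form the quadratic (x - mu)^T · Sigma^{-1} · (x - mu):
  Sigma^{-1} · (x - mu) = (-0.5217, 0.3913).
  (x - mu)^T · [Sigma^{-1} · (x - mu)] = (-3)·(-0.5217) + (0)·(0.3913) = 1.5652.

Step 4 — take square root: d = √(1.5652) ≈ 1.2511.

d(x, mu) = √(1.5652) ≈ 1.2511


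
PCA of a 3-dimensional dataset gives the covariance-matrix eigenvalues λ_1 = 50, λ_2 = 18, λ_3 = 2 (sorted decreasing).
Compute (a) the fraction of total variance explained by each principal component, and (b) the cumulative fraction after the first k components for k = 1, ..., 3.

Step 1 — total variance = trace(Sigma) = Σ λ_i = 50 + 18 + 2 = 70.

Step 2 — fraction explained by component i = λ_i / Σ λ:
  PC1: 50/70 = 0.7143
  PC2: 18/70 = 0.2571
  PC3: 2/70 = 0.0286

Step 3 — cumulative fraction after k components = (λ_1 + ... + λ_k) / Σ λ:
  k = 1: 50/70 = 0.7143
  k = 2: (50 + 18)/70 = 68/70 = 0.9714
  k = 3: (50 + 18 + 2)/70 = 70/70 = 1

Summary (fraction, with percent):

explained: PC1 0.7143 (71.43%), PC2 0.2571 (25.71%), PC3 0.0286 (2.86%);  cumulative: 0.7143, 0.9714, 1


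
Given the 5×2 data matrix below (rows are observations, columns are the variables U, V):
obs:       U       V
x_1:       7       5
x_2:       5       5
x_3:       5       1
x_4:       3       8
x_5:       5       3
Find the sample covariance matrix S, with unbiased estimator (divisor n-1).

Step 1 — column means:
  mean(U) = (7 + 5 + 5 + 3 + 5) / 5 = 25/5 = 5
  mean(V) = (5 + 5 + 1 + 8 + 3) / 5 = 22/5 = 4.4

Step 2 — sample covariance S[i,j] = (1/(n-1)) · Σ_k (x_{k,i} - mean_i) · (x_{k,j} - mean_j), with n-1 = 4.
  S[U,U] = ((2)·(2) + (0)·(0) + (0)·(0) + (-2)·(-2) + (0)·(0)) / 4 = 8/4 = 2
  S[U,V] = ((2)·(0.6) + (0)·(0.6) + (0)·(-3.4) + (-2)·(3.6) + (0)·(-1.4)) / 4 = -6/4 = -1.5
  S[V,V] = ((0.6)·(0.6) + (0.6)·(0.6) + (-3.4)·(-3.4) + (3.6)·(3.6) + (-1.4)·(-1.4)) / 4 = 27.2/4 = 6.8

S is symmetric (S[j,i] = S[i,j]). Assembling:

S = [[2, -1.5],
 [-1.5, 6.8]]


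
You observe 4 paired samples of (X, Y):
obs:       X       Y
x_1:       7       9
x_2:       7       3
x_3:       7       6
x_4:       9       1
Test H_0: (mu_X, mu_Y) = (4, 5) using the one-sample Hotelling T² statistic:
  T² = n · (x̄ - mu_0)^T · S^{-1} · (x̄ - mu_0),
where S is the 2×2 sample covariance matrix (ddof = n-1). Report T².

Step 1 — sample mean vector:
  mean(X) = (7 + 7 + 7 + 9) / 4 = 30/4 = 7.5
  mean(Y) = (9 + 3 + 6 + 1) / 4 = 19/4 = 4.75
  x̄ = (7.5, 4.75),  deviation x̄ - mu_0 = (7.5, 4.75) - (4, 5) = (3.5, -0.25).

Step 2 — sample covariance matrix, S[i,j] = (1/(n-1)) · Σ_k (x_{k,i} - mean_i) · (x_{k,j} - mean_j), divisor n-1 = 3:
  S[X,X] = ((-0.5)·(-0.5) + (-0.5)·(-0.5) + (-0.5)·(-0.5) + (1.5)·(1.5)) / 3 = 3/3 = 1
  S[X,Y] = ((-0.5)·(4.25) + (-0.5)·(-1.75) + (-0.5)·(1.25) + (1.5)·(-3.75)) / 3 = -7.5/3 = -2.5
  S[Y,Y] = ((4.25)·(4.25) + (-1.75)·(-1.75) + (1.25)·(1.25) + (-3.75)·(-3.75)) / 3 = 36.75/3 = 12.25
  S = [[1, -2.5],
 [-2.5, 12.25]].

Step 3 — invert S. det(S) = 1·12.25 - (-2.5)² = 6.
  S^{-1} = (1/det) · [[d, -b], [-b, a]] = [[2.0417, 0.4167],
 [0.4167, 0.1667]].

Step 4 — quadratic form (x̄ - mu_0)^T · S^{-1} · (x̄ - mu_0):
  S^{-1} · (x̄ - mu_0) = (7.0417, 1.4167),
  (x̄ - mu_0)^T · [...] = (3.5)·(7.0417) + (-0.25)·(1.4167) = 24.2917.

Step 5 — scale by n: T² = 4 · 24.2917 = 97.1667.

T² ≈ 97.1667


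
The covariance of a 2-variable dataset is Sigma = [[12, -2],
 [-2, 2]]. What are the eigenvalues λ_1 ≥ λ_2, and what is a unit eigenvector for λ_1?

Step 1 — characteristic polynomial of 2×2 Sigma:
  det(Sigma - λI) = λ² - trace · λ + det = 0.
  trace = 12 + 2 = 14, det = 12·2 - (-2)² = 20.
Step 2 — discriminant:
  Δ = trace² - 4·det = 196 - 80 = 116.
Step 3 — eigenvalues:
  λ = (trace ± √Δ)/2 = (14 ± 10.7703)/2,
  λ_1 = 12.3852,  λ_2 = 1.6148.

Step 4 — unit eigenvector for λ_1: solve (Sigma - λ_1 I)v = 0. First row:
  (12 - 12.3852)·v_x + (-2)·v_y = 0, i.e. (-0.3852)·v_x + (-2)·v_y = 0,
  so v ∝ (b, λ_1 - a) = (-2, 0.3852); multiply by -1 so the first entry is positive: u = (2, -0.3852).
  ||u|| = √((2)² + (-0.3852)²) = √(4.1484) ≈ 2.0368,
  v_1 = u/||u|| ≈ (0.982, -0.1891) (||v_1|| = 1).

λ_1 = 12.3852,  λ_2 = 1.6148;  v_1 ≈ (0.982, -0.1891)


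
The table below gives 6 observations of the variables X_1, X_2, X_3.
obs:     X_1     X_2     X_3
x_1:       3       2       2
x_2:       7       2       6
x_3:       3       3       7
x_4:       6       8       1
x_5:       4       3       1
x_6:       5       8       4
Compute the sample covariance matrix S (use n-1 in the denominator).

Step 1 — column means:
  mean(X_1) = (3 + 7 + 3 + 6 + 4 + 5) / 6 = 28/6 = 4.6667
  mean(X_2) = (2 + 2 + 3 + 8 + 3 + 8) / 6 = 26/6 = 4.3333
  mean(X_3) = (2 + 6 + 7 + 1 + 1 + 4) / 6 = 21/6 = 3.5

Step 2 — sample covariance S[i,j] = (1/(n-1)) · Σ_k (x_{k,i} - mean_i) · (x_{k,j} - mean_j), with n-1 = 5.
  S[X_1,X_1] = ((-1.6667)·(-1.6667) + (2.3333)·(2.3333) + (-1.6667)·(-1.6667) + (1.3333)·(1.3333) + (-0.6667)·(-0.6667) + (0.3333)·(0.3333)) / 5 = 13.3333/5 = 2.6667
  S[X_1,X_2] = ((-1.6667)·(-2.3333) + (2.3333)·(-2.3333) + (-1.6667)·(-1.3333) + (1.3333)·(3.6667) + (-0.6667)·(-1.3333) + (0.3333)·(3.6667)) / 5 = 7.6667/5 = 1.5333
  S[X_1,X_3] = ((-1.6667)·(-1.5) + (2.3333)·(2.5) + (-1.6667)·(3.5) + (1.3333)·(-2.5) + (-0.6667)·(-2.5) + (0.3333)·(0.5)) / 5 = 1/5 = 0.2
  S[X_2,X_2] = ((-2.3333)·(-2.3333) + (-2.3333)·(-2.3333) + (-1.3333)·(-1.3333) + (3.6667)·(3.6667) + (-1.3333)·(-1.3333) + (3.6667)·(3.6667)) / 5 = 41.3333/5 = 8.2667
  S[X_2,X_3] = ((-2.3333)·(-1.5) + (-2.3333)·(2.5) + (-1.3333)·(3.5) + (3.6667)·(-2.5) + (-1.3333)·(-2.5) + (3.6667)·(0.5)) / 5 = -11/5 = -2.2
  S[X_3,X_3] = ((-1.5)·(-1.5) + (2.5)·(2.5) + (3.5)·(3.5) + (-2.5)·(-2.5) + (-2.5)·(-2.5) + (0.5)·(0.5)) / 5 = 33.5/5 = 6.7

S is symmetric (S[j,i] = S[i,j]). Assembling:

S = [[2.6667, 1.5333, 0.2],
 [1.5333, 8.2667, -2.2],
 [0.2, -2.2, 6.7]]
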